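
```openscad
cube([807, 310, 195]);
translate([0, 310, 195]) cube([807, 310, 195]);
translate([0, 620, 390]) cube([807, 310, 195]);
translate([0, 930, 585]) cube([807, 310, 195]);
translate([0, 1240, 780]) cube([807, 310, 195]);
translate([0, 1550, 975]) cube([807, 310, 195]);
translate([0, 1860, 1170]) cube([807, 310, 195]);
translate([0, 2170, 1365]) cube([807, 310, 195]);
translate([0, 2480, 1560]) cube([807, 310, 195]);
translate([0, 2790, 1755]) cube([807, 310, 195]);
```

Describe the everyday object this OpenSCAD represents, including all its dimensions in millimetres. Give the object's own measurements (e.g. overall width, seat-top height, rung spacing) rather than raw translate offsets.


A straight staircase of 10 solid steps. Each step is 807 mm wide (x), 310 mm deep (y, the going) and 195 mm tall (the rise). The first step rests on the floor; each subsequent step sits one going further in +y and one rise higher in +z, directly behind and above the previous step with no overlap.


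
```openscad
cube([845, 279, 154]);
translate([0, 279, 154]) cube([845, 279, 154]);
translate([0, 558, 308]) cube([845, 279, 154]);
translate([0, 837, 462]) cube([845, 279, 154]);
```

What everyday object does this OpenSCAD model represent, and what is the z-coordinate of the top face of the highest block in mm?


A staircase. The total rise is 616 mm.

4 identical blocks, each offset up and back from the previous — a staircase. Each step is 154 mm tall and there are 4 of them, so the total rise is 4 × 154 = 616 mm.


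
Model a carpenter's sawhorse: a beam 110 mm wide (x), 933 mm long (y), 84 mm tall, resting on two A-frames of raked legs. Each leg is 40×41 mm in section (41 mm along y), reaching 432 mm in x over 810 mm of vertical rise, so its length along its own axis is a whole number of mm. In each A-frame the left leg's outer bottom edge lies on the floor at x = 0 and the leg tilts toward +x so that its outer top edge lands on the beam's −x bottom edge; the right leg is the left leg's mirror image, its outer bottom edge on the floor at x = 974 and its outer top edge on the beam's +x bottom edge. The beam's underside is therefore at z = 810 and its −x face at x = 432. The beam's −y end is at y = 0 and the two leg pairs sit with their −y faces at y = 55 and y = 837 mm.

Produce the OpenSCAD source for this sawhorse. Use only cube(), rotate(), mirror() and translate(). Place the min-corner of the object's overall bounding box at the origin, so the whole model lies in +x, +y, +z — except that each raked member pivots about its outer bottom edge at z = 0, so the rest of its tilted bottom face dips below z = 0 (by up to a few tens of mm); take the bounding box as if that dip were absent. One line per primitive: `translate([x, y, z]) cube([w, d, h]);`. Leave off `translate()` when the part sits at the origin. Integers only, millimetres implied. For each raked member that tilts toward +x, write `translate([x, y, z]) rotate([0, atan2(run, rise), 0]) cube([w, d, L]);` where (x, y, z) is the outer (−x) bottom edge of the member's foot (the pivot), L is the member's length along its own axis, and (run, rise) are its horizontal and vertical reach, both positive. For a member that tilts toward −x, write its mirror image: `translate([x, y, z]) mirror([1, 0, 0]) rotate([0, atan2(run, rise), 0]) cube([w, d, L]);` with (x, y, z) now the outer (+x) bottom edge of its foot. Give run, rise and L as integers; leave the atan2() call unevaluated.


translate([432, 0, 810]) cube([110, 933, 84]);
translate([0, 55, 0]) rotate([0, atan2(432, 810), 0]) cube([40, 41, 918]);
translate([974, 55, 0]) mirror([1, 0, 0]) rotate([0, atan2(432, 810), 0]) cube([40, 41, 918]);
translate([0, 837, 0]) rotate([0, atan2(432, 810), 0]) cube([40, 41, 918]);
translate([974, 837, 0]) mirror([1, 0, 0]) rotate([0, atan2(432, 810), 0]) cube([40, 41, 918]);


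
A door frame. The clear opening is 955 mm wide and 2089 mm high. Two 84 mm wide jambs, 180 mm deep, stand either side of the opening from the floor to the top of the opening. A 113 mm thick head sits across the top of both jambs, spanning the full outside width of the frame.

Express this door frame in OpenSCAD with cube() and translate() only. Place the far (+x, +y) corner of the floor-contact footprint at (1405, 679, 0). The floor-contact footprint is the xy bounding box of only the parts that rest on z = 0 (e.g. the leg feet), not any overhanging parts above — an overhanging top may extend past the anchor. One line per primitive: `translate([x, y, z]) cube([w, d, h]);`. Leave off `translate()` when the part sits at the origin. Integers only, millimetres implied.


translate([282, 499, 0]) cube([84, 180, 2089]);
translate([1321, 499, 0]) cube([84, 180, 2089]);
translate([282, 499, 2089]) cube([1123, 180, 113]);


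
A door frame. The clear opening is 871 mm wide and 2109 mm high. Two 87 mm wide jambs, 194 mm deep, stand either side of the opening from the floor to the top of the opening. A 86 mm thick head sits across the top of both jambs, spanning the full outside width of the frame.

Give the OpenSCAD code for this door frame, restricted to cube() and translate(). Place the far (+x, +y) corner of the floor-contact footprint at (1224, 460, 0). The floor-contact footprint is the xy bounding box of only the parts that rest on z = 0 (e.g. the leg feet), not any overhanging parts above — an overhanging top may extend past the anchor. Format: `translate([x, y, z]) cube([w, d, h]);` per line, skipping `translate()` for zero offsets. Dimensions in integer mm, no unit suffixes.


translate([179, 266, 0]) cube([87, 194, 2109]);
translate([1137, 266, 0]) cube([87, 194, 2109]);
translate([179, 266, 2109]) cube([1045, 194, 86]);


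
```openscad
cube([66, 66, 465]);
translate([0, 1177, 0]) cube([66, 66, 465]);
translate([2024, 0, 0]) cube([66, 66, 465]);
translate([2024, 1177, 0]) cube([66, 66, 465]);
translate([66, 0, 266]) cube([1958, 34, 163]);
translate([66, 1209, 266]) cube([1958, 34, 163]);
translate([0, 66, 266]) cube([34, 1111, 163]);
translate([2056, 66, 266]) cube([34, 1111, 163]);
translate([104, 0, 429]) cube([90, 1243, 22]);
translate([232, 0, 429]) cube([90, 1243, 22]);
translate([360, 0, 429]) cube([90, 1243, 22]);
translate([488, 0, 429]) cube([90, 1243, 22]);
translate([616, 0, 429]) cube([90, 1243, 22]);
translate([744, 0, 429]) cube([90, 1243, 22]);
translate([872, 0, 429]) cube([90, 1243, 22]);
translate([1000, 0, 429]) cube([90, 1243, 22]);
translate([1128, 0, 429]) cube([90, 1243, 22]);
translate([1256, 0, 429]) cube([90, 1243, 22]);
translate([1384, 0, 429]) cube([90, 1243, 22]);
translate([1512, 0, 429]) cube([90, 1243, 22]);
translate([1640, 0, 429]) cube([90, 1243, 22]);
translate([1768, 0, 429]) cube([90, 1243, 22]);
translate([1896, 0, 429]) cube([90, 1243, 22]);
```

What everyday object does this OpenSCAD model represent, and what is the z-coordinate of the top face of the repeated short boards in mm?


A bed frame. The slat-top height is 451 mm.

Four posts, four rails, and a row of slats — a bed frame. Slats sit on the rails at z = 266 + 163 = 429; with slat thickness 22, the top is 451 mm.


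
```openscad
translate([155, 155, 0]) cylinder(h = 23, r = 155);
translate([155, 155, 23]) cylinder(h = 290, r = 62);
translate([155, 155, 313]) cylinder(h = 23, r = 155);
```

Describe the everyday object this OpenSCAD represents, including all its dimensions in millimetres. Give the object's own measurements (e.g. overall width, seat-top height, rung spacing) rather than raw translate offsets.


A spool: two coaxial disc flanges of radius 155 mm and thickness 23 mm, joined by a core cylinder of radius 62 mm and height 290 mm. The lower flange rests on z = 0 and the three cylinders share a vertical axis.


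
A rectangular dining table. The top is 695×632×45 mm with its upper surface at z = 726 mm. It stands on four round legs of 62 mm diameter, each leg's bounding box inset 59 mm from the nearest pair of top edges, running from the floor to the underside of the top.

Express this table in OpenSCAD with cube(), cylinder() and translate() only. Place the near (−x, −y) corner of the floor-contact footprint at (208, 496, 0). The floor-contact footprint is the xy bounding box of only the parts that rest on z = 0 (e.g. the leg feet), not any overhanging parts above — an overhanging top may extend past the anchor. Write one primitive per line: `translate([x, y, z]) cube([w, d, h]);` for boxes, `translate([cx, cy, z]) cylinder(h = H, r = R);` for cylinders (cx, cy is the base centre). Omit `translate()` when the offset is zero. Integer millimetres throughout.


// leg_h = 726 - 45 = 681
translate([149, 437, 681]) cube([695, 632, 45]);
translate([239, 527, 0]) cylinder(h = 681, r = 31);
translate([754, 527, 0]) cylinder(h = 681, r = 31);
translate([239, 979, 0]) cylinder(h = 681, r = 31);
translate([754, 979, 0]) cylinder(h = 681, r = 31);


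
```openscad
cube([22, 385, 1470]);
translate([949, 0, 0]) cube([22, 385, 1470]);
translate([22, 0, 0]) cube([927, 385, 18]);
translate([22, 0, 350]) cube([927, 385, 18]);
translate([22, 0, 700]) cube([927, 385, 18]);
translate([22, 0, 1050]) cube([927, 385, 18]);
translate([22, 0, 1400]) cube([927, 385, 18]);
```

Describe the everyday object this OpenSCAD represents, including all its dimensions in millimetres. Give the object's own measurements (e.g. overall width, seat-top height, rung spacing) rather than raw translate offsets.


An open bookshelf. Two side panels, each 22 mm thick, 385 mm deep and 1470 mm tall, stand 971 mm apart (outside-to-outside). Between them sit 5 shelves, each 18 mm thick and 385 mm deep, spanning the full gap between the sides. The bottom shelf rests on the floor (its underside at z = 0) and the clear gap between one shelf's top and the next shelf's underside is 332 mm.


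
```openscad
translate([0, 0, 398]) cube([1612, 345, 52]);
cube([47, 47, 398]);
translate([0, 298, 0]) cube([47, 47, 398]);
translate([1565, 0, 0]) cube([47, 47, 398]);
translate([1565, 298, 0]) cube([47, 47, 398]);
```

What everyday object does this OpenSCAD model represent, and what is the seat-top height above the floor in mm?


A bench. The seat-top height is 450 mm.

A long slab on four corner posts — a bench. The slab sits at z = 398 with thickness 52, so the top is 398 + 52 = 450 mm.


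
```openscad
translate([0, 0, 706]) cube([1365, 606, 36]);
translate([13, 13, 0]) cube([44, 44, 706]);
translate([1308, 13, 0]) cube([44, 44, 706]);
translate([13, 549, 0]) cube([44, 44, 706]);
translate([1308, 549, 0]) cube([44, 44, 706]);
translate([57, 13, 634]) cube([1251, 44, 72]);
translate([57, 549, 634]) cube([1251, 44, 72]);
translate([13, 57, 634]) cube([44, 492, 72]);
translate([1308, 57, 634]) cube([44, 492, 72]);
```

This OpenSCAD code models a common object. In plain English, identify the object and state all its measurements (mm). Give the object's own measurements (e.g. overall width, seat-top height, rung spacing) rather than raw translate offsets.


A table: top 1365 mm (x) × 606 mm (y), 36 mm thick, upper face at z = 742 mm, on four 44×44 mm square legs, each inset 13 mm from the nearest pair of top edges from z = 0 to the bottom of the top. Four apron rails, 44 mm thick and 72 mm tall, run between adjacent legs with their top edges flush with the underside of the top and their outer faces flush with the legs' outer faces.


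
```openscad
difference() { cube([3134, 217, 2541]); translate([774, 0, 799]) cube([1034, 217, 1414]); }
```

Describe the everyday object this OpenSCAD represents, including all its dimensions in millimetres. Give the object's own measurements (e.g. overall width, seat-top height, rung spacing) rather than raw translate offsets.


A wall 3134 mm long (x), 217 mm thick (y), 2541 mm tall, with a rectangular window opening cut through it. The opening is 1034 mm wide and 1414 mm tall; its sill is at z = 799 mm and its near (−x) edge is 774 mm from the wall's −x end. The opening passes through the full wall thickness.


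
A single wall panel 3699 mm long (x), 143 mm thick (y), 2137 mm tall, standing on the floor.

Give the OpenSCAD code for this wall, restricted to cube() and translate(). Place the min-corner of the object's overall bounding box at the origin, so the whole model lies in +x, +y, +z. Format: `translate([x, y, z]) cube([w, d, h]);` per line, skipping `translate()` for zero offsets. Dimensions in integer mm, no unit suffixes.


cube([3699, 143, 2137]);


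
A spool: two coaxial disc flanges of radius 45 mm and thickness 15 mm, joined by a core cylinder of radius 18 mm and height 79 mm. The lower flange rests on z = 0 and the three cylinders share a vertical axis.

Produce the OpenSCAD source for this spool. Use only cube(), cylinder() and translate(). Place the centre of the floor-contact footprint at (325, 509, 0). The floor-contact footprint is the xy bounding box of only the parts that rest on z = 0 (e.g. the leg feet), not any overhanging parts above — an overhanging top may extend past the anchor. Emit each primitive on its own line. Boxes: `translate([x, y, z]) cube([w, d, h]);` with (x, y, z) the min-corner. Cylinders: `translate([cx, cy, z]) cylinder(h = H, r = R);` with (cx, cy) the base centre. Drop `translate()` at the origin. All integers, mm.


translate([325, 509, 0]) cylinder(h = 15, r = 45);
translate([325, 509, 15]) cylinder(h = 79, r = 18);
translate([325, 509, 94]) cylinder(h = 15, r = 45);


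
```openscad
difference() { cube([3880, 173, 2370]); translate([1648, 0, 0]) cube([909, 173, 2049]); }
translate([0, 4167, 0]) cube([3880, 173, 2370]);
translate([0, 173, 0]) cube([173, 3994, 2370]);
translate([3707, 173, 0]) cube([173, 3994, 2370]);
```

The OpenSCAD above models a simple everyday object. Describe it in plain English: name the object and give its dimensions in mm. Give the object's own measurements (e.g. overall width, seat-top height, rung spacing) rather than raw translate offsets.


A single room: four walls, each 2370 mm tall and 173 mm thick, enclosing an outside footprint 3880×4340 mm (x × y), no floor or roof. The front and back walls (−y and +y sides) run the full x-width; the side walls fit between their inner faces. A door opening 909 mm wide and 2049 mm tall is cut through the front wall from the floor up, its −x edge 1648 mm from the wall's −x end.


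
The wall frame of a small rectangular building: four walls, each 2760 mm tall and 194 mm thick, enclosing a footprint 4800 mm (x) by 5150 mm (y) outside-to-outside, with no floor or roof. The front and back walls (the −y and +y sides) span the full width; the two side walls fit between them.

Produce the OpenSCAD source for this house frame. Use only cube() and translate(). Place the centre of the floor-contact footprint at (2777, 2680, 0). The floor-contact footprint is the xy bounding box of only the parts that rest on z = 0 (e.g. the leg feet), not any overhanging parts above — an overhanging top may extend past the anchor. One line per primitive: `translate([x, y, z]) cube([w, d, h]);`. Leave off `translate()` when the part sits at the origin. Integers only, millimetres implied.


translate([377, 105, 0]) cube([4800, 194, 2760]);
translate([377, 5061, 0]) cube([4800, 194, 2760]);
translate([377, 299, 0]) cube([194, 4762, 2760]);
translate([4983, 299, 0]) cube([194, 4762, 2760]);


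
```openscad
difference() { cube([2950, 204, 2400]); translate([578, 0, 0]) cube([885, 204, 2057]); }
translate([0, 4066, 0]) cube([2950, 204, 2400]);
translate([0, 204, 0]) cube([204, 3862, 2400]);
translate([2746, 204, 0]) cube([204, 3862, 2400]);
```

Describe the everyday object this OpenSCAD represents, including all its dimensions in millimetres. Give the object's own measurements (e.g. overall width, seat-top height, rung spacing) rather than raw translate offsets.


A single room: four walls, each 2400 mm tall and 204 mm thick, enclosing an outside footprint 2950×4270 mm (x × y), no floor or roof. The front and back walls (−y and +y sides) run the full x-width; the side walls fit between their inner faces. A door opening 885 mm wide and 2057 mm tall is cut through the front wall from the floor up, its −x edge 578 mm from the wall's −x end.


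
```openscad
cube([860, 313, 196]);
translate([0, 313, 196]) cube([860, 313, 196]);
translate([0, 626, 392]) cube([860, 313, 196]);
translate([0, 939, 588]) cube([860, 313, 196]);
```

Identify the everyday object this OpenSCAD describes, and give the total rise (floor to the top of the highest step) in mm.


A staircase. The total rise is 784 mm.

4 identical blocks, each offset up and back from the previous — a staircase. Each step is 196 mm tall and there are 4 of them, so the total rise is 4 × 196 = 784 mm.


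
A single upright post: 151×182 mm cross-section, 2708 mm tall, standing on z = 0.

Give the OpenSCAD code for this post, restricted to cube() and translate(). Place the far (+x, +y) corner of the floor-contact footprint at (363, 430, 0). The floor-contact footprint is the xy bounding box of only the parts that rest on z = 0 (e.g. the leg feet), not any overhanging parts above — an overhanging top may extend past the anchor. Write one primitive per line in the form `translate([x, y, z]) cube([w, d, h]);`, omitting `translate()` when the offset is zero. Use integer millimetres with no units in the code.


translate([212, 248, 0]) cube([151, 182, 2708]);


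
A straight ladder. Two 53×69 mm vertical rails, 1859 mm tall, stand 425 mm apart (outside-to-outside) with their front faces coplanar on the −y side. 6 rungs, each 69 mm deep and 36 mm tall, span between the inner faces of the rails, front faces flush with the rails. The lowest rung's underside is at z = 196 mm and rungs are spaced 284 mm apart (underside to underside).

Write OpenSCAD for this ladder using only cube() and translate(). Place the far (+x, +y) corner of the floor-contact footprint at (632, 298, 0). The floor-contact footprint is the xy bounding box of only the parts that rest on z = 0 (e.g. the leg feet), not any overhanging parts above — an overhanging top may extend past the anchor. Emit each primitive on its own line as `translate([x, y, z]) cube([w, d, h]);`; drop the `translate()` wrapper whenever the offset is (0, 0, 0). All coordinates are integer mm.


// rung span = 425 - 2*53 = 319
// rung[k] z = 196 + k*284
translate([207, 229, 0]) cube([53, 69, 1859]);
translate([579, 229, 0]) cube([53, 69, 1859]);
translate([260, 229, 196]) cube([319, 69, 36]);
translate([260, 229, 480]) cube([319, 69, 36]);
translate([260, 229, 764]) cube([319, 69, 36]);
translate([260, 229, 1048]) cube([319, 69, 36]);
translate([260, 229, 1332]) cube([319, 69, 36]);
translate([260, 229, 1616]) cube([319, 69, 36]);


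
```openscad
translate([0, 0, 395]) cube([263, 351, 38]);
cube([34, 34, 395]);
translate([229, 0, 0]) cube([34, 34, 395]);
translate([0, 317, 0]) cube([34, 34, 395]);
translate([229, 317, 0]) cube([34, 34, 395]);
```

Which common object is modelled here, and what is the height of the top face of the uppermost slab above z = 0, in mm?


A stool. The seat height is 433 mm.

A 263×351×38 slab at z = 395 on four corner posts — a stool. The seat top is 395 + 38 = 433 mm.


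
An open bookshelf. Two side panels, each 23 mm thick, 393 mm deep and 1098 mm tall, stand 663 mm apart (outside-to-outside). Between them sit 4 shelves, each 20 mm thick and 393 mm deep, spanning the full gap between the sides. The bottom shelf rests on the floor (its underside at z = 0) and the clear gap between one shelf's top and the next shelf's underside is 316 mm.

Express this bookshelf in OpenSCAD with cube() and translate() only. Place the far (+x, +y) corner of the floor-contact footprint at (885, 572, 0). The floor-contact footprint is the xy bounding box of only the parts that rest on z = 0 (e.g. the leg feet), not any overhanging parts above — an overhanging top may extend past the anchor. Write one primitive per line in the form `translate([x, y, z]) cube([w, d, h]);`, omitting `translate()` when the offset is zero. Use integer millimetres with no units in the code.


translate([222, 179, 0]) cube([23, 393, 1098]);
translate([862, 179, 0]) cube([23, 393, 1098]);
translate([245, 179, 0]) cube([617, 393, 20]);
translate([245, 179, 336]) cube([617, 393, 20]);
translate([245, 179, 672]) cube([617, 393, 20]);
translate([245, 179, 1008]) cube([617, 393, 20]);


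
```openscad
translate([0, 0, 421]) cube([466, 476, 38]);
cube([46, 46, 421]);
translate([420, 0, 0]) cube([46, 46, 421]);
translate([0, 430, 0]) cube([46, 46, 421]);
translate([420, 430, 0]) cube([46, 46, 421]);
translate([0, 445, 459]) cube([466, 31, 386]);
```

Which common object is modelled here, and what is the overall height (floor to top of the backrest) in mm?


A chair. The overall height is 845 mm.

A slab on four corner posts with a tall panel at the back — a chair. The seat slab sits at z = 421 with thickness 38, and the 386 mm backrest starts at the seat top, so the overall height is 421 + 38 + 386 = 845 mm.


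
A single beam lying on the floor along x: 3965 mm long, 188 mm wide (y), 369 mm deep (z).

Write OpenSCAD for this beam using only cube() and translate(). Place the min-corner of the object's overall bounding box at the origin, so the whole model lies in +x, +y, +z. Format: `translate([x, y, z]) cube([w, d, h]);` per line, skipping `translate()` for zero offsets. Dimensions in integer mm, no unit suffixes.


cube([3965, 188, 369]);


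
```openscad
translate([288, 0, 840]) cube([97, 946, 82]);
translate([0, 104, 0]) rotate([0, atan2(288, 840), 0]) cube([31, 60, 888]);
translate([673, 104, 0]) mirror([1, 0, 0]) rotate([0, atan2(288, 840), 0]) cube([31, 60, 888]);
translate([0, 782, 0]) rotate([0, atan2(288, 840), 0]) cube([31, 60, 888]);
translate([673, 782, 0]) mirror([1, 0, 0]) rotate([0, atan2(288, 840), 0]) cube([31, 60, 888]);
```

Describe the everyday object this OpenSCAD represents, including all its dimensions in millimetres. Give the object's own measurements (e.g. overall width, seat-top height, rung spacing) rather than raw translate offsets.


A sawhorse. A 97×946×82 mm beam (x, y, z) sits on two A-frame leg pairs. Each pair is two raked legs of 31×60 mm section (60 mm along y) splaying symmetrically in x. Each leg rises 840 mm vertically over 288 mm of horizontal reach and is 888 mm long along its own axis. Every leg's outer bottom edge rests on the floor and its outer top edge meets a bottom edge of the beam — the left legs (tilting toward +x) meet the beam's −x bottom edge, the right legs (their mirror images, tilting toward −x) meet its +x bottom edge — so the leg tops tuck under the beam, the beam's underside is 840 mm above the floor, and the feet are 673 mm apart outside-to-outside with the beam centred between them. The two leg pairs are set in 104 mm from either end of the beam.


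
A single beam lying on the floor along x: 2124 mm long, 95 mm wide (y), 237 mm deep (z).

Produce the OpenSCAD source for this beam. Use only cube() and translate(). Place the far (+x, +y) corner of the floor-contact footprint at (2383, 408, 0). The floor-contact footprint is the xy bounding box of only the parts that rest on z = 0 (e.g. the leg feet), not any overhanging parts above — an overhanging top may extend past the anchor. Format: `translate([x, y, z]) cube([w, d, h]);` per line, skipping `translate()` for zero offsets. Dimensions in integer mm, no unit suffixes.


translate([259, 313, 0]) cube([2124, 95, 237]);


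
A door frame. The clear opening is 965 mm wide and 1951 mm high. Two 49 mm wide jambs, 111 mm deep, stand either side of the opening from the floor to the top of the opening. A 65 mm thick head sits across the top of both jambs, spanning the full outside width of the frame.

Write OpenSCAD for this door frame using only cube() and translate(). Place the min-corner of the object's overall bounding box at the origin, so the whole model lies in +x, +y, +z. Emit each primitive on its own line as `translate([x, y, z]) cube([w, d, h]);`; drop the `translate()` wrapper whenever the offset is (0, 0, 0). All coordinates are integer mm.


cube([49, 111, 1951]);
translate([1014, 0, 0]) cube([49, 111, 1951]);
translate([0, 0, 1951]) cube([1063, 111, 65]);


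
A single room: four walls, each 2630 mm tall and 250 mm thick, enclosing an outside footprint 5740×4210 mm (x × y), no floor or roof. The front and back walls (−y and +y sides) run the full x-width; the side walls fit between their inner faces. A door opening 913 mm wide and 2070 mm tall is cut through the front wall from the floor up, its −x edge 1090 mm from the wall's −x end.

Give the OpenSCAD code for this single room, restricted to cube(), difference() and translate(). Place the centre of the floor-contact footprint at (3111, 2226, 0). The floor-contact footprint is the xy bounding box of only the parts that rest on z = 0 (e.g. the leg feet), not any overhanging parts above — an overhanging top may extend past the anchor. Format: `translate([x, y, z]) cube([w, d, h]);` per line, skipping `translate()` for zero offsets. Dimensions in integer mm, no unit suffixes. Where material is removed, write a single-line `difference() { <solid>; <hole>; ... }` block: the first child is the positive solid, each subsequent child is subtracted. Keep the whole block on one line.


difference() { translate([241, 121, 0]) cube([5740, 250, 2630]); translate([1331, 121, 0]) cube([913, 250, 2070]); }
translate([241, 4081, 0]) cube([5740, 250, 2630]);
translate([241, 371, 0]) cube([250, 3710, 2630]);
translate([5731, 371, 0]) cube([250, 3710, 2630]);


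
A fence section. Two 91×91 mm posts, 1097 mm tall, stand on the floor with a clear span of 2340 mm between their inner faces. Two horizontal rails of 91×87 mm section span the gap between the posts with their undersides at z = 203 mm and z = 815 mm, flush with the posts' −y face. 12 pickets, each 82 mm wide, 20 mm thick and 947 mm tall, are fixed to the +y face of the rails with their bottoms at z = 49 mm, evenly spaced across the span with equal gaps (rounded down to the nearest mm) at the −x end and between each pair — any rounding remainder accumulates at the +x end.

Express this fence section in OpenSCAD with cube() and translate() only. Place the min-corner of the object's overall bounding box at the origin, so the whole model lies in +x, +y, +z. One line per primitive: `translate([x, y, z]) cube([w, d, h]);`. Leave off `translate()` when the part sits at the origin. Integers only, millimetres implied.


cube([91, 91, 1097]);
translate([2431, 0, 0]) cube([91, 91, 1097]);
translate([91, 0, 203]) cube([2340, 91, 87]);
translate([91, 0, 815]) cube([2340, 91, 87]);
translate([195, 91, 49]) cube([82, 20, 947]);
translate([381, 91, 49]) cube([82, 20, 947]);
translate([567, 91, 49]) cube([82, 20, 947]);
translate([753, 91, 49]) cube([82, 20, 947]);
translate([939, 91, 49]) cube([82, 20, 947]);
translate([1125, 91, 49]) cube([82, 20, 947]);
translate([1311, 91, 49]) cube([82, 20, 947]);
translate([1497, 91, 49]) cube([82, 20, 947]);
translate([1683, 91, 49]) cube([82, 20, 947]);
translate([1869, 91, 49]) cube([82, 20, 947]);
translate([2055, 91, 49]) cube([82, 20, 947]);
translate([2241, 91, 49]) cube([82, 20, 947]);


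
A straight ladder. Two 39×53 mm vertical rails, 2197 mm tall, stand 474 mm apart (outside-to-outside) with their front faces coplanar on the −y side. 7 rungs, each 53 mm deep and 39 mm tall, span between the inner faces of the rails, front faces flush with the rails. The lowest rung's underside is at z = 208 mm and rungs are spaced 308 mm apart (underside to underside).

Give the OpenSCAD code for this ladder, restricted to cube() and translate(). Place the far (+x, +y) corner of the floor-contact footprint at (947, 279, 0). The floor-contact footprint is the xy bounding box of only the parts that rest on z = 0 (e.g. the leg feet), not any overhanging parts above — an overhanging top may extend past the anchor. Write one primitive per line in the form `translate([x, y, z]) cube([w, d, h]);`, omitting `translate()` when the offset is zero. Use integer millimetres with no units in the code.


translate([473, 226, 0]) cube([39, 53, 2197]);
translate([908, 226, 0]) cube([39, 53, 2197]);
translate([512, 226, 208]) cube([396, 53, 39]);
translate([512, 226, 516]) cube([396, 53, 39]);
translate([512, 226, 824]) cube([396, 53, 39]);
translate([512, 226, 1132]) cube([396, 53, 39]);
translate([512, 226, 1440]) cube([396, 53, 39]);
translate([512, 226, 1748]) cube([396, 53, 39]);
translate([512, 226, 2056]) cube([396, 53, 39]);


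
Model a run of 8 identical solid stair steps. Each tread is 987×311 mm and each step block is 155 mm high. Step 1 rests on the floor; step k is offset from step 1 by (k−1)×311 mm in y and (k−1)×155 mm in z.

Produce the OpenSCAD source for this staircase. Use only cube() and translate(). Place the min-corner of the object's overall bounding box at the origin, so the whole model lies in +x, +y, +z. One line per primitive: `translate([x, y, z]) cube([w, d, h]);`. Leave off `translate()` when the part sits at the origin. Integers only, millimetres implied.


cube([987, 311, 155]);
translate([0, 311, 155]) cube([987, 311, 155]);
translate([0, 622, 310]) cube([987, 311, 155]);
translate([0, 933, 465]) cube([987, 311, 155]);
translate([0, 1244, 620]) cube([987, 311, 155]);
translate([0, 1555, 775]) cube([987, 311, 155]);
translate([0, 1866, 930]) cube([987, 311, 155]);
translate([0, 2177, 1085]) cube([987, 311, 155]);


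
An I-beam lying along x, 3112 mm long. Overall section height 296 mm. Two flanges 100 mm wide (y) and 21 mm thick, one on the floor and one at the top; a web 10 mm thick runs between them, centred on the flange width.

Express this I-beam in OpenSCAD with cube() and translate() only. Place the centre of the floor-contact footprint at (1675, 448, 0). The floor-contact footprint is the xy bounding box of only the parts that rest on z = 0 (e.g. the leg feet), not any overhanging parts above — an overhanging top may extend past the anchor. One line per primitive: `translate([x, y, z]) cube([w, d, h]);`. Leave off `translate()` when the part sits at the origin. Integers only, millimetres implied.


translate([119, 398, 0]) cube([3112, 100, 21]);
translate([119, 443, 21]) cube([3112, 10, 254]);
translate([119, 398, 275]) cube([3112, 100, 21]);


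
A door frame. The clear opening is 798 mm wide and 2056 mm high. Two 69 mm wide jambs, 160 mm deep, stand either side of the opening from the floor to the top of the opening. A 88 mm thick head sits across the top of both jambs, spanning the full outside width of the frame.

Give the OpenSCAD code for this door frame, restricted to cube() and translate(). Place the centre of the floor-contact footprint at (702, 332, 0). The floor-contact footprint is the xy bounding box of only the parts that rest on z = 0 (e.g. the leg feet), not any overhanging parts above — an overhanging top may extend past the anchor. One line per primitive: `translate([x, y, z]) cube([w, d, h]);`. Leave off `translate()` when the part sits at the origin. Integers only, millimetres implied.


translate([234, 252, 0]) cube([69, 160, 2056]);
translate([1101, 252, 0]) cube([69, 160, 2056]);
translate([234, 252, 2056]) cube([936, 160, 88]);


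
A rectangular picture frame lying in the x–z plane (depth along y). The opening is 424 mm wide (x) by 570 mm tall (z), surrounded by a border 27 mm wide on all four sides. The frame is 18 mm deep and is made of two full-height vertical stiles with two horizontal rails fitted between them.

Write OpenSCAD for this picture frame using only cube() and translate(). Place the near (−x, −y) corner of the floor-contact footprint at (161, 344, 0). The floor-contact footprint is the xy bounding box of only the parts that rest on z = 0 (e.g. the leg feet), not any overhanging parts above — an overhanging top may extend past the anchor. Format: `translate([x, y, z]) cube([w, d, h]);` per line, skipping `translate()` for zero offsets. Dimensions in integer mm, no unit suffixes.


translate([161, 344, 0]) cube([27, 18, 624]);
translate([612, 344, 0]) cube([27, 18, 624]);
translate([188, 344, 0]) cube([424, 18, 27]);
translate([188, 344, 597]) cube([424, 18, 27]);


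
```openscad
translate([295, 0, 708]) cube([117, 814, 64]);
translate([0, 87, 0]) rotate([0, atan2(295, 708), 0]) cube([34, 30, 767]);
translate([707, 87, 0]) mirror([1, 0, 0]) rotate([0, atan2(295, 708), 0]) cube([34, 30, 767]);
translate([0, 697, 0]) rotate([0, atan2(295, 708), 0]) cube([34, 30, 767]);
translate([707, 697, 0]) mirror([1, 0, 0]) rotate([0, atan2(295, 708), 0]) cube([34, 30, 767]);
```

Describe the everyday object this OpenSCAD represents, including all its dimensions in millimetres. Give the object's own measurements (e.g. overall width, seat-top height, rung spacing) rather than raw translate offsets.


A sawhorse. A 117×814×64 mm beam (x, y, z) sits on two A-frame leg pairs. Each pair is two raked legs of 34×30 mm section (30 mm along y) splaying symmetrically in x. Each leg rises 708 mm vertically over 295 mm of horizontal reach and is 767 mm long along its own axis. Every leg's outer bottom edge rests on the floor and its outer top edge meets a bottom edge of the beam — the left legs (tilting toward +x) meet the beam's −x bottom edge, the right legs (their mirror images, tilting toward −x) meet its +x bottom edge — so the leg tops tuck under the beam, the beam's underside is 708 mm above the floor, and the feet are 707 mm apart outside-to-outside with the beam centred between them. The two leg pairs are set in 87 mm from either end of the beam.


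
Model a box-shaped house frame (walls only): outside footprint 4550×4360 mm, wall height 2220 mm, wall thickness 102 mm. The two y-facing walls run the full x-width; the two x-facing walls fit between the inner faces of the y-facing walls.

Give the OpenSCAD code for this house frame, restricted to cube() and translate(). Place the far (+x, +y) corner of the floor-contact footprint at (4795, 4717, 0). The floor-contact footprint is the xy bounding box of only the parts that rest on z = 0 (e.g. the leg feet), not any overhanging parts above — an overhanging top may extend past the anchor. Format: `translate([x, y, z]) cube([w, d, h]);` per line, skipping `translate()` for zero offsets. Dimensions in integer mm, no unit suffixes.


translate([245, 357, 0]) cube([4550, 102, 2220]);
translate([245, 4615, 0]) cube([4550, 102, 2220]);
translate([245, 459, 0]) cube([102, 4156, 2220]);
translate([4693, 459, 0]) cube([102, 4156, 2220]);


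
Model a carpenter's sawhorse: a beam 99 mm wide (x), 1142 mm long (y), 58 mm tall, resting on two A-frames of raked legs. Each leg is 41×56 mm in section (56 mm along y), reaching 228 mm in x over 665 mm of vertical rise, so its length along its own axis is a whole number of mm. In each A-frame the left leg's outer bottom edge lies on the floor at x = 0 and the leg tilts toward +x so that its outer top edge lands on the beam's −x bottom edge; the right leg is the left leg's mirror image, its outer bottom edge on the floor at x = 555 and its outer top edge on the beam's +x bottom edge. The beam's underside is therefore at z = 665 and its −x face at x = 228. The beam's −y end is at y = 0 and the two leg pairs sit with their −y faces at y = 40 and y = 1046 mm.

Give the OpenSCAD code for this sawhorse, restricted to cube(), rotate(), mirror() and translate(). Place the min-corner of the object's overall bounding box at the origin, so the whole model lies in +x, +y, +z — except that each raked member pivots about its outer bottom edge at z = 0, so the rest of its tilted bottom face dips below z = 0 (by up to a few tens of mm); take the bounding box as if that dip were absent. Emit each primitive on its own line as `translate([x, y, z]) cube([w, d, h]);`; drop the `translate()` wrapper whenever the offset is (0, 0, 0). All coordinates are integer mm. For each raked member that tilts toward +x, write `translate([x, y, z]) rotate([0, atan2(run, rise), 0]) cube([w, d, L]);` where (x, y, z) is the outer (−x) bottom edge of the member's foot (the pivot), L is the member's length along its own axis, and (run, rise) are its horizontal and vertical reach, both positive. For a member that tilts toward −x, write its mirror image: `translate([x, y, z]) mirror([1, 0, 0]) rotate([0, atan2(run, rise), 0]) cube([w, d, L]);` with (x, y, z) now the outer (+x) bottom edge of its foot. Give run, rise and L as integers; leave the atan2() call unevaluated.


// leg length = √(228² + 665²) = 703
// right-leg outer foot x = 2·228 + 99 = 555
// beam min-corner = (228, 0, 665)
translate([228, 0, 665]) cube([99, 1142, 58]);
translate([0, 40, 0]) rotate([0, atan2(228, 665), 0]) cube([41, 56, 703]);
translate([555, 40, 0]) mirror([1, 0, 0]) rotate([0, atan2(228, 665), 0]) cube([41, 56, 703]);
translate([0, 1046, 0]) rotate([0, atan2(228, 665), 0]) cube([41, 56, 703]);
translate([555, 1046, 0]) mirror([1, 0, 0]) rotate([0, atan2(228, 665), 0]) cube([41, 56, 703]);


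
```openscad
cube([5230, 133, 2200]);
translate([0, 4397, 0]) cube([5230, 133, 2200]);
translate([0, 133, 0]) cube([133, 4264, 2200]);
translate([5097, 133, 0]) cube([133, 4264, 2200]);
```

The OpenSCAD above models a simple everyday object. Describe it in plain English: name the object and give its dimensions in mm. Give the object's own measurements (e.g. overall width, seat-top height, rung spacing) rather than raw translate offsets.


The wall frame of a small rectangular building: four walls, each 2200 mm tall and 133 mm thick, enclosing a footprint 5230 mm (x) by 4530 mm (y) outside-to-outside, with no floor or roof. The front and back walls (the −y and +y sides) span the full width; the two side walls fit between them.


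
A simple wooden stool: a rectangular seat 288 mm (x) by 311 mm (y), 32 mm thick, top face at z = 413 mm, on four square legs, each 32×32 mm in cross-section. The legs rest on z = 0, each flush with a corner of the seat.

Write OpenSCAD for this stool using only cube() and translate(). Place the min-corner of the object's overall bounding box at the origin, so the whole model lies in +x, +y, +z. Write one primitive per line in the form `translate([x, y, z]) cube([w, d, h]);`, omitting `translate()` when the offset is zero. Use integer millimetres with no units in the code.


// leg_h = 413 - 32 = 381
translate([0, 0, 381]) cube([288, 311, 32]);
cube([32, 32, 381]);
translate([256, 0, 0]) cube([32, 32, 381]);
translate([0, 279, 0]) cube([32, 32, 381]);
translate([256, 279, 0]) cube([32, 32, 381]);


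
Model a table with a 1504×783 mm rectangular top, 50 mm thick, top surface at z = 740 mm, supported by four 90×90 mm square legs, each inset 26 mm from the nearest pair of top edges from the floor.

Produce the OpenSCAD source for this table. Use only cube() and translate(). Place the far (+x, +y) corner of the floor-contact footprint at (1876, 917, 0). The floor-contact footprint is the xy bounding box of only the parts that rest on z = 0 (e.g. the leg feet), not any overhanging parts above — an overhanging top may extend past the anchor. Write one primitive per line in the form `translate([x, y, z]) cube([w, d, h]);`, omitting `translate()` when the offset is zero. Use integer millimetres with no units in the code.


translate([398, 160, 690]) cube([1504, 783, 50]);
translate([424, 186, 0]) cube([90, 90, 690]);
translate([1786, 186, 0]) cube([90, 90, 690]);
translate([424, 827, 0]) cube([90, 90, 690]);
translate([1786, 827, 0]) cube([90, 90, 690]);


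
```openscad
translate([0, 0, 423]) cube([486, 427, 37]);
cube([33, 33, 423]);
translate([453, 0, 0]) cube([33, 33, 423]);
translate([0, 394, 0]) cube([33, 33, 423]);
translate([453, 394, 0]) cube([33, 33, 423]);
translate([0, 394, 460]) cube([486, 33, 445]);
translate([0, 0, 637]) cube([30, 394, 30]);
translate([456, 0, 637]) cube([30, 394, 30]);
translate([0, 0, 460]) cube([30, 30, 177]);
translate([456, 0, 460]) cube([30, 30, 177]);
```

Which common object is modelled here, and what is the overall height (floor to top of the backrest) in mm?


A chair. The overall height is 905 mm.

A slab on four corner posts with a tall panel at the back — a chair. The seat slab sits at z = 423 with thickness 37, and the 445 mm backrest starts at the seat top, so the overall height is 423 + 37 + 445 = 905 mm.
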